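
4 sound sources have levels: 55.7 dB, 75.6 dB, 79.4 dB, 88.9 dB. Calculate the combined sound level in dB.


Formula: L_total = 10 * log10( sum(10^(Li/10)) )
  Source 1: 10^(55.7/10) = 371535.2291
  Source 2: 10^(75.6/10) = 36307805.477
  Source 3: 10^(79.4/10) = 87096358.9956
  Source 4: 10^(88.9/10) = 776247116.6287
Sum of linear values = 900022816.3304
L_total = 10 * log10(900022816.3304) = 89.54

89.54 dB


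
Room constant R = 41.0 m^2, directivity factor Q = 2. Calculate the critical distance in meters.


Given values:
  R = 41.0 m^2, Q = 2
Formula: d_c = 0.141 * sqrt(Q * R)
Compute Q * R = 2 * 41.0 = 82.0
Compute sqrt(82.0) = 9.0554
d_c = 0.141 * 9.0554 = 1.277

1.277 m


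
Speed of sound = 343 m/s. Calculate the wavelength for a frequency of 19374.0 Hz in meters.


Given values:
  c = 343 m/s, f = 19374.0 Hz
Formula: lambda = c / f
lambda = 343 / 19374.0
lambda = 0.0177

0.0177 m


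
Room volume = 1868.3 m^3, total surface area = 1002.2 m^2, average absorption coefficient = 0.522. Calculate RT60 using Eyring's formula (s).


Given values:
  V = 1868.3 m^3, S = 1002.2 m^2, alpha = 0.522
Formula: RT60 = 0.161 * V / (-S * ln(1 - alpha))
Compute ln(1 - 0.522) = ln(0.478) = -0.738145
Denominator: -1002.2 * -0.738145 = 739.7689
Numerator: 0.161 * 1868.3 = 300.7963
RT60 = 300.7963 / 739.7689 = 0.407

0.407 s


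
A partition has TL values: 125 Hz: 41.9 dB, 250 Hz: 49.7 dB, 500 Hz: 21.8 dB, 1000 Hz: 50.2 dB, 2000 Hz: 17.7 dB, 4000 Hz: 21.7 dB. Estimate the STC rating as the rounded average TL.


Given TL values at each frequency:
  125 Hz: 41.9 dB
  250 Hz: 49.7 dB
  500 Hz: 21.8 dB
  1000 Hz: 50.2 dB
  2000 Hz: 17.7 dB
  4000 Hz: 21.7 dB
Formula: STC ~ round(average of TL values)
Sum = 41.9 + 49.7 + 21.8 + 50.2 + 17.7 + 21.7 = 203.0
Average = 203.0 / 6 = 33.83
Rounded: 34

34


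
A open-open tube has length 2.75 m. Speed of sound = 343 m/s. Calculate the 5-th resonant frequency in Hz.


Given values:
  Tube type: open-open, L = 2.75 m, c = 343 m/s, n = 5
Formula: f_n = n * c / (2 * L)
Compute 2 * L = 2 * 2.75 = 5.5
f = 5 * 343 / 5.5
f = 311.82

311.82 Hz


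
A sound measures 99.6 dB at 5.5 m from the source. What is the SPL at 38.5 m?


Given values:
  SPL1 = 99.6 dB, r1 = 5.5 m, r2 = 38.5 m
Formula: SPL2 = SPL1 - 20 * log10(r2 / r1)
Compute ratio: r2 / r1 = 38.5 / 5.5 = 7.0
Compute log10: log10(7.0) = 0.845098
Compute drop: 20 * 0.845098 = 16.902
SPL2 = 99.6 - 16.902 = 82.7

82.7 dB


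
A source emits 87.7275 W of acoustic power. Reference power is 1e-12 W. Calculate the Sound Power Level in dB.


Given values:
  W = 87.7275 W
  W_ref = 1e-12 W
Formula: SWL = 10 * log10(W / W_ref)
Compute ratio: W / W_ref = 87727500000000
Compute log10: log10(87727500000000) = 13.943136
Multiply: SWL = 10 * 13.943136 = 139.43

139.43 dB


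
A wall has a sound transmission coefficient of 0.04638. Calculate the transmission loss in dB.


Given values:
  tau = 0.04638
Formula: TL = 10 * log10(1 / tau)
Compute 1 / tau = 1 / 0.04638 = 21.561
Compute log10(21.561) = 1.333669
TL = 10 * 1.333669 = 13.34

13.34 dB


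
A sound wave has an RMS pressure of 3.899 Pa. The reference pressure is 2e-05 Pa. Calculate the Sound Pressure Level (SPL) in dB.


Given values:
  p = 3.899 Pa
  p_ref = 2e-05 Pa
Formula: SPL = 20 * log10(p / p_ref)
Compute ratio: p / p_ref = 3.899 / 2e-05 = 194950
Compute log10: log10(194950) = 5.289923
Multiply: SPL = 20 * 5.289923 = 105.8

105.8 dB


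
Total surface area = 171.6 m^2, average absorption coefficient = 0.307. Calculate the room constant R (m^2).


Given values:
  S = 171.6 m^2, alpha = 0.307
Formula: R = S * alpha / (1 - alpha)
Numerator: 171.6 * 0.307 = 52.6812
Denominator: 1 - 0.307 = 0.693
R = 52.6812 / 0.693 = 76.02

76.02 m^2


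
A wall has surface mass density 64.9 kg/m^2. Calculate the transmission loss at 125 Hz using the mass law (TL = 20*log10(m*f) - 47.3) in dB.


Given values:
  m = 64.9 kg/m^2, f = 125 Hz
Formula: TL = 20 * log10(m * f) - 47.3
Compute m * f = 64.9 * 125 = 8112.5
Compute log10(8112.5) = 3.909155
Compute 20 * 3.909155 = 78.1831
TL = 78.1831 - 47.3 = 30.88

30.88 dB


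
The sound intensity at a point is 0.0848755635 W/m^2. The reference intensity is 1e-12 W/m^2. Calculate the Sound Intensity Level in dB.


Given values:
  I = 0.0848755635 W/m^2
  I_ref = 1e-12 W/m^2
Formula: SIL = 10 * log10(I / I_ref)
Compute ratio: I / I_ref = 84875563500
Compute log10: log10(84875563500) = 10.928783
Multiply: SIL = 10 * 10.928783 = 109.29

109.29 dB


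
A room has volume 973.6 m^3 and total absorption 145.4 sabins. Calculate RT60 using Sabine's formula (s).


Given values:
  V = 973.6 m^3
  A = 145.4 sabins
Formula: RT60 = 0.161 * V / A
Numerator: 0.161 * 973.6 = 156.7496
RT60 = 156.7496 / 145.4 = 1.078

1.078 s


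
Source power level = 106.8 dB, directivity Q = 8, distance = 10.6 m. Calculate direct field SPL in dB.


Given values:
  Lw = 106.8 dB, Q = 8, r = 10.6 m
Formula: SPL = Lw + 10 * log10(Q / (4 * pi * r^2))
Compute 4 * pi * r^2 = 4 * pi * 10.6^2 = 1411.9574
Compute Q / denom = 8 / 1411.9574 = 0.00566589
Compute 10 * log10(0.00566589) = -22.4673
SPL = 106.8 + (-22.4673) = 84.33

84.33 dB


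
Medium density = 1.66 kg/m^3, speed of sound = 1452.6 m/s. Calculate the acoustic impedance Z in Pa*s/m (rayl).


Given values:
  rho = 1.66 kg/m^3
  c = 1452.6 m/s
Formula: Z = rho * c
Z = 1.66 * 1452.6
Z = 2411.32

2411.32 rayl


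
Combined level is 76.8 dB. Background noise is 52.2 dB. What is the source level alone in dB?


Given values:
  L_total = 76.8 dB, L_bg = 52.2 dB
Formula: L_source = 10 * log10(10^(L_total/10) - 10^(L_bg/10))
Convert to linear:
  10^(76.8/10) = 47863009.2323
  10^(52.2/10) = 165958.6907
Difference: 47863009.2323 - 165958.6907 = 47697050.5416
L_source = 10 * log10(47697050.5416) = 76.78

76.78 dB


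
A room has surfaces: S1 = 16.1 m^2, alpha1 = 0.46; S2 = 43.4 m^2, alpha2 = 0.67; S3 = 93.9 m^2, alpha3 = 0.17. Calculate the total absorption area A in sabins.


Given surfaces:
  Surface 1: 16.1 * 0.46 = 7.406
  Surface 2: 43.4 * 0.67 = 29.078
  Surface 3: 93.9 * 0.17 = 15.963
Formula: A = sum(Si * alpha_i)
A = 7.406 + 29.078 + 15.963
A = 52.45

52.45 sabins


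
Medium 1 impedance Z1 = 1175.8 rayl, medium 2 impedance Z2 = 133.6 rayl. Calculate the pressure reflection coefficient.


Given values:
  Z1 = 1175.8 rayl, Z2 = 133.6 rayl
Formula: R = (Z2 - Z1) / (Z2 + Z1)
Numerator: Z2 - Z1 = 133.6 - 1175.8 = -1042.2
Denominator: Z2 + Z1 = 133.6 + 1175.8 = 1309.4
R = -1042.2 / 1309.4 = -0.7959

-0.7959


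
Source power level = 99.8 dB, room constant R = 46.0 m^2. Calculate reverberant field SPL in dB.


Given values:
  Lw = 99.8 dB, R = 46.0 m^2
Formula: SPL = Lw + 10 * log10(4 / R)
Compute 4 / R = 4 / 46.0 = 0.086957
Compute 10 * log10(0.086957) = -10.607
SPL = 99.8 + (-10.607) = 89.19

89.19 dB


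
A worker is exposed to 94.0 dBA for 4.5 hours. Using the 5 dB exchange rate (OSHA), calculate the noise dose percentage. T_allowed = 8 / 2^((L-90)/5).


Given values:
  L = 94.0 dBA, T = 4.5 hours
Formula: T_allowed = 8 / 2^((L - 90) / 5)
Compute exponent: (94.0 - 90) / 5 = 0.8
Compute 2^(0.8) = 1.741101
T_allowed = 8 / 1.741101 = 4.594794 hours
Dose = (T / T_allowed) * 100
Dose = (4.5 / 4.594794) * 100 = 97.94

97.94 %


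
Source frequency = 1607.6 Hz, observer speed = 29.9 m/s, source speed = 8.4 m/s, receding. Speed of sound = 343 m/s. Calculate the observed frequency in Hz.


Given values:
  f_s = 1607.6 Hz, v_o = 29.9 m/s, v_s = 8.4 m/s
  Direction: receding
Formula: f_o = f_s * (c - v_o) / (c + v_s)
Numerator: c - v_o = 343 - 29.9 = 313.1
Denominator: c + v_s = 343 + 8.4 = 351.4
f_o = 1607.6 * 313.1 / 351.4 = 1432.38

1432.38 Hz


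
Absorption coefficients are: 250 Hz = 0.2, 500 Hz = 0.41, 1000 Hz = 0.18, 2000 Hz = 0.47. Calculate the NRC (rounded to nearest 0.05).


Given values:
  a_250 = 0.2, a_500 = 0.41
  a_1000 = 0.18, a_2000 = 0.47
Formula: NRC = (a250 + a500 + a1000 + a2000) / 4
Sum = 0.2 + 0.41 + 0.18 + 0.47 = 1.26
NRC = 1.26 / 4 = 0.315
Rounded to nearest 0.05: 0.3

0.3


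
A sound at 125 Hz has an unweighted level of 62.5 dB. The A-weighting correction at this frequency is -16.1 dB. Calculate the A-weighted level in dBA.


Given values:
  SPL = 62.5 dB
  A-weighting at 125 Hz = -16.1 dB
Formula: L_A = SPL + A_weight
L_A = 62.5 + (-16.1)
L_A = 46.4

46.4 dBA


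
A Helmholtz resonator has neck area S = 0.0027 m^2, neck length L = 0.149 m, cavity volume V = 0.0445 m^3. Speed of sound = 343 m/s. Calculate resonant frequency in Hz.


Given values:
  S = 0.0027 m^2, L = 0.149 m, V = 0.0445 m^3, c = 343 m/s
Formula: f = (c / (2*pi)) * sqrt(S / (V * L))
Compute V * L = 0.0445 * 0.149 = 0.0066305
Compute S / (V * L) = 0.0027 / 0.0066305 = 0.4072
Compute sqrt(0.4072) = 0.638122
Compute c / (2*pi) = 343 / 6.283185 = 54.590148
f = 54.590148 * 0.638122 = 34.84

34.84 Hz


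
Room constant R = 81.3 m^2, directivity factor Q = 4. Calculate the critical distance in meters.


Given values:
  R = 81.3 m^2, Q = 4
Formula: d_c = 0.141 * sqrt(Q * R)
Compute Q * R = 4 * 81.3 = 325.2
Compute sqrt(325.2) = 18.0333
d_c = 0.141 * 18.0333 = 2.543

2.543 m


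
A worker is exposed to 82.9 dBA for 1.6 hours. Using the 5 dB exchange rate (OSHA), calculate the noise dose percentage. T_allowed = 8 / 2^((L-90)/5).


Given values:
  L = 82.9 dBA, T = 1.6 hours
Formula: T_allowed = 8 / 2^((L - 90) / 5)
Compute exponent: (82.9 - 90) / 5 = -1.42
Compute 2^(-1.42) = 0.373712
T_allowed = 8 / 0.373712 = 21.406859 hours
Dose = (T / T_allowed) * 100
Dose = (1.6 / 21.406859) * 100 = 7.47

7.47 %


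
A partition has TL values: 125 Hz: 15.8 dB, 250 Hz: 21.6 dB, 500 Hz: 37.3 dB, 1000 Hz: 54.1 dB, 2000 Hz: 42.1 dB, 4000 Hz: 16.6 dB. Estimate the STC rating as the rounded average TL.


Given TL values at each frequency:
  125 Hz: 15.8 dB
  250 Hz: 21.6 dB
  500 Hz: 37.3 dB
  1000 Hz: 54.1 dB
  2000 Hz: 42.1 dB
  4000 Hz: 16.6 dB
Formula: STC ~ round(average of TL values)
Sum = 15.8 + 21.6 + 37.3 + 54.1 + 42.1 + 16.6 = 187.5
Average = 187.5 / 6 = 31.25
Rounded: 31

31


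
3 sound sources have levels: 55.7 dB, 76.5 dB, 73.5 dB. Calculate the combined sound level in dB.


Formula: L_total = 10 * log10( sum(10^(Li/10)) )
  Source 1: 10^(55.7/10) = 371535.2291
  Source 2: 10^(76.5/10) = 44668359.2151
  Source 3: 10^(73.5/10) = 22387211.3857
Sum of linear values = 67427105.8299
L_total = 10 * log10(67427105.8299) = 78.29

78.29 dB


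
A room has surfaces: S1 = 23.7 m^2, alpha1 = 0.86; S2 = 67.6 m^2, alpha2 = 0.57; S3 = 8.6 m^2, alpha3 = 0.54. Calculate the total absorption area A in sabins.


Given surfaces:
  Surface 1: 23.7 * 0.86 = 20.382
  Surface 2: 67.6 * 0.57 = 38.532
  Surface 3: 8.6 * 0.54 = 4.644
Formula: A = sum(Si * alpha_i)
A = 20.382 + 38.532 + 4.644
A = 63.56

63.56 sabins


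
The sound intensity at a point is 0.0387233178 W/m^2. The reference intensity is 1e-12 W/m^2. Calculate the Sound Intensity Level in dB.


Given values:
  I = 0.0387233178 W/m^2
  I_ref = 1e-12 W/m^2
Formula: SIL = 10 * log10(I / I_ref)
Compute ratio: I / I_ref = 38723317800
Compute log10: log10(38723317800) = 10.587973
Multiply: SIL = 10 * 10.587973 = 105.88

105.88 dB


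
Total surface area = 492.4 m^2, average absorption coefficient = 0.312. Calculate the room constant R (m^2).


Given values:
  S = 492.4 m^2, alpha = 0.312
Formula: R = S * alpha / (1 - alpha)
Numerator: 492.4 * 0.312 = 153.6288
Denominator: 1 - 0.312 = 0.688
R = 153.6288 / 0.688 = 223.3

223.3 m^2


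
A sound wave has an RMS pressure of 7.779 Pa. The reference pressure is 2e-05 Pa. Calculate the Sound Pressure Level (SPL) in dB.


Given values:
  p = 7.779 Pa
  p_ref = 2e-05 Pa
Formula: SPL = 20 * log10(p / p_ref)
Compute ratio: p / p_ref = 7.779 / 2e-05 = 388950
Compute log10: log10(388950) = 5.589894
Multiply: SPL = 20 * 5.589894 = 111.8

111.8 dB


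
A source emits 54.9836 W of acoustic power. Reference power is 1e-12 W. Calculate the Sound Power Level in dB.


Given values:
  W = 54.9836 W
  W_ref = 1e-12 W
Formula: SWL = 10 * log10(W / W_ref)
Compute ratio: W / W_ref = 54983600000000
Compute log10: log10(54983600000000) = 13.740233
Multiply: SWL = 10 * 13.740233 = 137.4

137.4 dB


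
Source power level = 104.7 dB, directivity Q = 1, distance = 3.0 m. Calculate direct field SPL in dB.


Given values:
  Lw = 104.7 dB, Q = 1, r = 3.0 m
Formula: SPL = Lw + 10 * log10(Q / (4 * pi * r^2))
Compute 4 * pi * r^2 = 4 * pi * 3.0^2 = 113.0973
Compute Q / denom = 1 / 113.0973 = 0.00884194
Compute 10 * log10(0.00884194) = -20.5345
SPL = 104.7 + (-20.5345) = 84.17

84.17 dB


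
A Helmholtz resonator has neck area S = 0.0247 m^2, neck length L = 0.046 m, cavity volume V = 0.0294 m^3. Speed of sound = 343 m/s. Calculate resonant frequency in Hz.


Given values:
  S = 0.0247 m^2, L = 0.046 m, V = 0.0294 m^3, c = 343 m/s
Formula: f = (c / (2*pi)) * sqrt(S / (V * L))
Compute V * L = 0.0294 * 0.046 = 0.0013524
Compute S / (V * L) = 0.0247 / 0.0013524 = 18.2638
Compute sqrt(18.2638) = 4.273617
Compute c / (2*pi) = 343 / 6.283185 = 54.590148
f = 54.590148 * 4.273617 = 233.3

233.3 Hz


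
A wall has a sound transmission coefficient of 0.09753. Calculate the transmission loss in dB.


Given values:
  tau = 0.09753
Formula: TL = 10 * log10(1 / tau)
Compute 1 / tau = 1 / 0.09753 = 10.2533
Compute log10(10.2533) = 1.010864
TL = 10 * 1.010864 = 10.11

10.11 dB


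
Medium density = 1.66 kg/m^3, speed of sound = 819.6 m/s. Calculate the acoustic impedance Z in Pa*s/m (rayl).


Given values:
  rho = 1.66 kg/m^3
  c = 819.6 m/s
Formula: Z = rho * c
Z = 1.66 * 819.6
Z = 1360.54

1360.54 rayl


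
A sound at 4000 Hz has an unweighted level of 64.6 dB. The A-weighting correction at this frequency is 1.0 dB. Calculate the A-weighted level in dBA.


Given values:
  SPL = 64.6 dB
  A-weighting at 4000 Hz = 1.0 dB
Formula: L_A = SPL + A_weight
L_A = 64.6 + (1.0)
L_A = 65.6

65.6 dBA


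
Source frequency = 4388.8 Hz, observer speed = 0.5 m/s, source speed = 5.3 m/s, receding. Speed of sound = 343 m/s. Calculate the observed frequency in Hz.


Given values:
  f_s = 4388.8 Hz, v_o = 0.5 m/s, v_s = 5.3 m/s
  Direction: receding
Formula: f_o = f_s * (c - v_o) / (c + v_s)
Numerator: c - v_o = 343 - 0.5 = 342.5
Denominator: c + v_s = 343 + 5.3 = 348.3
f_o = 4388.8 * 342.5 / 348.3 = 4315.72

4315.72 Hz


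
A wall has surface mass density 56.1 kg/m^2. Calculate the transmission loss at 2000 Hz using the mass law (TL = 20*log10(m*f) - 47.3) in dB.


Given values:
  m = 56.1 kg/m^2, f = 2000 Hz
Formula: TL = 20 * log10(m * f) - 47.3
Compute m * f = 56.1 * 2000 = 112200.0
Compute log10(112200.0) = 5.049993
Compute 20 * 5.049993 = 100.9999
TL = 100.9999 - 47.3 = 53.7

53.7 dB


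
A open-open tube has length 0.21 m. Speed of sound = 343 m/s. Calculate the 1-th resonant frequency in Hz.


Given values:
  Tube type: open-open, L = 0.21 m, c = 343 m/s, n = 1
Formula: f_n = n * c / (2 * L)
Compute 2 * L = 2 * 0.21 = 0.42
f = 1 * 343 / 0.42
f = 816.67

816.67 Hz


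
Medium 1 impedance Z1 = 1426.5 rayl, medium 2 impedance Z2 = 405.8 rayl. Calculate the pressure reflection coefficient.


Given values:
  Z1 = 1426.5 rayl, Z2 = 405.8 rayl
Formula: R = (Z2 - Z1) / (Z2 + Z1)
Numerator: Z2 - Z1 = 405.8 - 1426.5 = -1020.7
Denominator: Z2 + Z1 = 405.8 + 1426.5 = 1832.3
R = -1020.7 / 1832.3 = -0.5571

-0.5571


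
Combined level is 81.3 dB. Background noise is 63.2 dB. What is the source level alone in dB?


Given values:
  L_total = 81.3 dB, L_bg = 63.2 dB
Formula: L_source = 10 * log10(10^(L_total/10) - 10^(L_bg/10))
Convert to linear:
  10^(81.3/10) = 134896288.2592
  10^(63.2/10) = 2089296.1309
Difference: 134896288.2592 - 2089296.1309 = 132806992.1283
L_source = 10 * log10(132806992.1283) = 81.23

81.23 dB


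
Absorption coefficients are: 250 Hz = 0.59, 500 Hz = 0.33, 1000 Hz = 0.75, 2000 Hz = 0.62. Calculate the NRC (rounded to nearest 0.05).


Given values:
  a_250 = 0.59, a_500 = 0.33
  a_1000 = 0.75, a_2000 = 0.62
Formula: NRC = (a250 + a500 + a1000 + a2000) / 4
Sum = 0.59 + 0.33 + 0.75 + 0.62 = 2.29
NRC = 2.29 / 4 = 0.5725
Rounded to nearest 0.05: 0.55

0.55


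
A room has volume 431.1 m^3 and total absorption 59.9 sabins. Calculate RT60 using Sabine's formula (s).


Given values:
  V = 431.1 m^3
  A = 59.9 sabins
Formula: RT60 = 0.161 * V / A
Numerator: 0.161 * 431.1 = 69.4071
RT60 = 69.4071 / 59.9 = 1.159

1.159 s


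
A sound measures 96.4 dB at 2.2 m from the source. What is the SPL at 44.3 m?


Given values:
  SPL1 = 96.4 dB, r1 = 2.2 m, r2 = 44.3 m
Formula: SPL2 = SPL1 - 20 * log10(r2 / r1)
Compute ratio: r2 / r1 = 44.3 / 2.2 = 20.1364
Compute log10: log10(20.1364) = 1.303982
Compute drop: 20 * 1.303982 = 26.0796
SPL2 = 96.4 - 26.0796 = 70.32

70.32 dB


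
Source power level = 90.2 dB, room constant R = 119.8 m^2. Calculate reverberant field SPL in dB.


Given values:
  Lw = 90.2 dB, R = 119.8 m^2
Formula: SPL = Lw + 10 * log10(4 / R)
Compute 4 / R = 4 / 119.8 = 0.033389
Compute 10 * log10(0.033389) = -14.764
SPL = 90.2 + (-14.764) = 75.44

75.44 dB


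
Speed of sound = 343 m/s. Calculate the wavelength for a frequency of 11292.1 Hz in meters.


Given values:
  c = 343 m/s, f = 11292.1 Hz
Formula: lambda = c / f
lambda = 343 / 11292.1
lambda = 0.0304

0.0304 m


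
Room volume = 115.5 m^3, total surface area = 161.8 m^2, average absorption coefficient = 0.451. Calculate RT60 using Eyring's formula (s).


Given values:
  V = 115.5 m^3, S = 161.8 m^2, alpha = 0.451
Formula: RT60 = 0.161 * V / (-S * ln(1 - alpha))
Compute ln(1 - 0.451) = ln(0.549) = -0.599657
Denominator: -161.8 * -0.599657 = 97.0245
Numerator: 0.161 * 115.5 = 18.5955
RT60 = 18.5955 / 97.0245 = 0.192

0.192 s


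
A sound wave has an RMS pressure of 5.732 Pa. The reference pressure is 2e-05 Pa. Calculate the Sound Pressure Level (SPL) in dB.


Given values:
  p = 5.732 Pa
  p_ref = 2e-05 Pa
Formula: SPL = 20 * log10(p / p_ref)
Compute ratio: p / p_ref = 5.732 / 2e-05 = 286600
Compute log10: log10(286600) = 5.457276
Multiply: SPL = 20 * 5.457276 = 109.15

109.15 dB


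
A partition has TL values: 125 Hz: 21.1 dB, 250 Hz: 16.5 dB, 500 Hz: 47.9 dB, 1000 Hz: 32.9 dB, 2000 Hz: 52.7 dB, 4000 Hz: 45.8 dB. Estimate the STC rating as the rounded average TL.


Given TL values at each frequency:
  125 Hz: 21.1 dB
  250 Hz: 16.5 dB
  500 Hz: 47.9 dB
  1000 Hz: 32.9 dB
  2000 Hz: 52.7 dB
  4000 Hz: 45.8 dB
Formula: STC ~ round(average of TL values)
Sum = 21.1 + 16.5 + 47.9 + 32.9 + 52.7 + 45.8 = 216.9
Average = 216.9 / 6 = 36.15
Rounded: 36

36


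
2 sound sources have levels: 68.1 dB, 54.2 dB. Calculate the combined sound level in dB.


Formula: L_total = 10 * log10( sum(10^(Li/10)) )
  Source 1: 10^(68.1/10) = 6456542.2903
  Source 2: 10^(54.2/10) = 263026.7992
Sum of linear values = 6719569.0895
L_total = 10 * log10(6719569.0895) = 68.27

68.27 dB


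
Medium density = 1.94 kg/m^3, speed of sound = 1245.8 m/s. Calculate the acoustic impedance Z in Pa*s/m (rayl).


Given values:
  rho = 1.94 kg/m^3
  c = 1245.8 m/s
Formula: Z = rho * c
Z = 1.94 * 1245.8
Z = 2416.85

2416.85 rayl


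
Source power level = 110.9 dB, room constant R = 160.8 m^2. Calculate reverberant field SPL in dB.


Given values:
  Lw = 110.9 dB, R = 160.8 m^2
Formula: SPL = Lw + 10 * log10(4 / R)
Compute 4 / R = 4 / 160.8 = 0.024876
Compute 10 * log10(0.024876) = -16.0422
SPL = 110.9 + (-16.0422) = 94.86

94.86 dB


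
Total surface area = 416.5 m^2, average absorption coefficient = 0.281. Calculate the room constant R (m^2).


Given values:
  S = 416.5 m^2, alpha = 0.281
Formula: R = S * alpha / (1 - alpha)
Numerator: 416.5 * 0.281 = 117.0365
Denominator: 1 - 0.281 = 0.719
R = 117.0365 / 0.719 = 162.78

162.78 m^2


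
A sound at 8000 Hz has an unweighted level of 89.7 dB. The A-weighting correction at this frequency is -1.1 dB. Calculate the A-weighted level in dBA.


Given values:
  SPL = 89.7 dB
  A-weighting at 8000 Hz = -1.1 dB
Formula: L_A = SPL + A_weight
L_A = 89.7 + (-1.1)
L_A = 88.6

88.6 dBA


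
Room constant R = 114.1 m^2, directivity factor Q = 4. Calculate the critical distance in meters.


Given values:
  R = 114.1 m^2, Q = 4
Formula: d_c = 0.141 * sqrt(Q * R)
Compute Q * R = 4 * 114.1 = 456.4
Compute sqrt(456.4) = 21.3635
d_c = 0.141 * 21.3635 = 3.012

3.012 m


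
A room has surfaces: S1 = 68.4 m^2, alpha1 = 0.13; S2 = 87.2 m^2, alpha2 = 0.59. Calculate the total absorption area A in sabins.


Given surfaces:
  Surface 1: 68.4 * 0.13 = 8.892
  Surface 2: 87.2 * 0.59 = 51.448
Formula: A = sum(Si * alpha_i)
A = 8.892 + 51.448
A = 60.34

60.34 sabins


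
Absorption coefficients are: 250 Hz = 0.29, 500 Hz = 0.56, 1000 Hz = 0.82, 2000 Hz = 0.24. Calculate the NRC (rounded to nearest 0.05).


Given values:
  a_250 = 0.29, a_500 = 0.56
  a_1000 = 0.82, a_2000 = 0.24
Formula: NRC = (a250 + a500 + a1000 + a2000) / 4
Sum = 0.29 + 0.56 + 0.82 + 0.24 = 1.91
NRC = 1.91 / 4 = 0.4775
Rounded to nearest 0.05: 0.5

0.5


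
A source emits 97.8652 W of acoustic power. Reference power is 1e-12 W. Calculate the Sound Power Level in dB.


Given values:
  W = 97.8652 W
  W_ref = 1e-12 W
Formula: SWL = 10 * log10(W / W_ref)
Compute ratio: W / W_ref = 97865200000000
Compute log10: log10(97865200000000) = 13.990628
Multiply: SWL = 10 * 13.990628 = 139.91

139.91 dB


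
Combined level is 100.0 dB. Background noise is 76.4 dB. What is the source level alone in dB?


Given values:
  L_total = 100.0 dB, L_bg = 76.4 dB
Formula: L_source = 10 * log10(10^(L_total/10) - 10^(L_bg/10))
Convert to linear:
  10^(100.0/10) = 10000000000.0
  10^(76.4/10) = 43651583.224
Difference: 10000000000.0 - 43651583.224 = 9956348416.776
L_source = 10 * log10(9956348416.776) = 99.98

99.98 dB


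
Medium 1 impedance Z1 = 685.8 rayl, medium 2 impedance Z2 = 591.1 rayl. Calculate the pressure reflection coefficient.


Given values:
  Z1 = 685.8 rayl, Z2 = 591.1 rayl
Formula: R = (Z2 - Z1) / (Z2 + Z1)
Numerator: Z2 - Z1 = 591.1 - 685.8 = -94.7
Denominator: Z2 + Z1 = 591.1 + 685.8 = 1276.9
R = -94.7 / 1276.9 = -0.0742

-0.0742


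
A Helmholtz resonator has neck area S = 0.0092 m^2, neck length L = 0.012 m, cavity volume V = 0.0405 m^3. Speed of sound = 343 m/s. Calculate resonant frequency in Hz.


Given values:
  S = 0.0092 m^2, L = 0.012 m, V = 0.0405 m^3, c = 343 m/s
Formula: f = (c / (2*pi)) * sqrt(S / (V * L))
Compute V * L = 0.0405 * 0.012 = 0.000486
Compute S / (V * L) = 0.0092 / 0.000486 = 18.93
Compute sqrt(18.93) = 4.350862
Compute c / (2*pi) = 343 / 6.283185 = 54.590148
f = 54.590148 * 4.350862 = 237.51

237.51 Hz


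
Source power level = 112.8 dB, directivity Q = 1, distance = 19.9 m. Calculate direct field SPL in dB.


Given values:
  Lw = 112.8 dB, Q = 1, r = 19.9 m
Formula: SPL = Lw + 10 * log10(Q / (4 * pi * r^2))
Compute 4 * pi * r^2 = 4 * pi * 19.9^2 = 4976.4084
Compute Q / denom = 1 / 4976.4084 = 0.00020095
Compute 10 * log10(0.00020095) = -36.9691
SPL = 112.8 + (-36.9691) = 75.83

75.83 dB


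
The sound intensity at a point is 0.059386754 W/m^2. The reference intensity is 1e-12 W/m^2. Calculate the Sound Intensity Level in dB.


Given values:
  I = 0.059386754 W/m^2
  I_ref = 1e-12 W/m^2
Formula: SIL = 10 * log10(I / I_ref)
Compute ratio: I / I_ref = 59386754000
Compute log10: log10(59386754000) = 10.77369
Multiply: SIL = 10 * 10.77369 = 107.74

107.74 dB


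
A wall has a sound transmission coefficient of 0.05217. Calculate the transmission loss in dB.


Given values:
  tau = 0.05217
Formula: TL = 10 * log10(1 / tau)
Compute 1 / tau = 1 / 0.05217 = 19.1681
Compute log10(19.1681) = 1.282579
TL = 10 * 1.282579 = 12.83

12.83 dB


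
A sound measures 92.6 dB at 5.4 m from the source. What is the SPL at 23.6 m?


Given values:
  SPL1 = 92.6 dB, r1 = 5.4 m, r2 = 23.6 m
Formula: SPL2 = SPL1 - 20 * log10(r2 / r1)
Compute ratio: r2 / r1 = 23.6 / 5.4 = 4.3704
Compute log10: log10(4.3704) = 0.640521
Compute drop: 20 * 0.640521 = 12.8104
SPL2 = 92.6 - 12.8104 = 79.79

79.79 dB


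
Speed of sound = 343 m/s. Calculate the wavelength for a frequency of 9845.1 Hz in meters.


Given values:
  c = 343 m/s, f = 9845.1 Hz
Formula: lambda = c / f
lambda = 343 / 9845.1
lambda = 0.0348

0.0348 m


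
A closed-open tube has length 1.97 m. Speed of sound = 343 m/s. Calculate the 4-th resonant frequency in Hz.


Given values:
  Tube type: closed-open, L = 1.97 m, c = 343 m/s, n = 4
Formula: f_n = (2n - 1) * c / (4 * L)
Compute 2n - 1 = 2*4 - 1 = 7
Compute 4 * L = 4 * 1.97 = 7.88
f = 7 * 343 / 7.88
f = 304.7

304.7 Hz


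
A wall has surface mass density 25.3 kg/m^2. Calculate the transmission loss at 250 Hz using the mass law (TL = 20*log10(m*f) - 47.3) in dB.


Given values:
  m = 25.3 kg/m^2, f = 250 Hz
Formula: TL = 20 * log10(m * f) - 47.3
Compute m * f = 25.3 * 250 = 6325.0
Compute log10(6325.0) = 3.801061
Compute 20 * 3.801061 = 76.0212
TL = 76.0212 - 47.3 = 28.72

28.72 dB


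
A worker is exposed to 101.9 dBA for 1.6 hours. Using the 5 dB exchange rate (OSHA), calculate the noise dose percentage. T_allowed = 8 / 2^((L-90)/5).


Given values:
  L = 101.9 dBA, T = 1.6 hours
Formula: T_allowed = 8 / 2^((L - 90) / 5)
Compute exponent: (101.9 - 90) / 5 = 2.38
Compute 2^(2.38) = 5.205367
T_allowed = 8 / 5.205367 = 1.536875 hours
Dose = (T / T_allowed) * 100
Dose = (1.6 / 1.536875) * 100 = 104.11

104.11 %


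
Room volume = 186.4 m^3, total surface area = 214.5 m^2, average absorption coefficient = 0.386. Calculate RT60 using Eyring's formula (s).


Given values:
  V = 186.4 m^3, S = 214.5 m^2, alpha = 0.386
Formula: RT60 = 0.161 * V / (-S * ln(1 - alpha))
Compute ln(1 - 0.386) = ln(0.614) = -0.48776
Denominator: -214.5 * -0.48776 = 104.6245
Numerator: 0.161 * 186.4 = 30.0104
RT60 = 30.0104 / 104.6245 = 0.287

0.287 s


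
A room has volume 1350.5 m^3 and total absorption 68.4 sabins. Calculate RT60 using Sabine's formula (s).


Given values:
  V = 1350.5 m^3
  A = 68.4 sabins
Formula: RT60 = 0.161 * V / A
Numerator: 0.161 * 1350.5 = 217.4305
RT60 = 217.4305 / 68.4 = 3.179

3.179 s


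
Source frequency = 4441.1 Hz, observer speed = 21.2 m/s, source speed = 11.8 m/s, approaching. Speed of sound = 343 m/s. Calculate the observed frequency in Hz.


Given values:
  f_s = 4441.1 Hz, v_o = 21.2 m/s, v_s = 11.8 m/s
  Direction: approaching
Formula: f_o = f_s * (c + v_o) / (c - v_s)
Numerator: c + v_o = 343 + 21.2 = 364.2
Denominator: c - v_s = 343 - 11.8 = 331.2
f_o = 4441.1 * 364.2 / 331.2 = 4883.6

4883.6 Hz


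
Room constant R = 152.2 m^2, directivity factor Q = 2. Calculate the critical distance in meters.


Given values:
  R = 152.2 m^2, Q = 2
Formula: d_c = 0.141 * sqrt(Q * R)
Compute Q * R = 2 * 152.2 = 304.4
Compute sqrt(304.4) = 17.4471
d_c = 0.141 * 17.4471 = 2.46

2.46 m


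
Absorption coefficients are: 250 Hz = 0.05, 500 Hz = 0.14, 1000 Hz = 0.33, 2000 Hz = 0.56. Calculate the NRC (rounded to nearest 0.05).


Given values:
  a_250 = 0.05, a_500 = 0.14
  a_1000 = 0.33, a_2000 = 0.56
Formula: NRC = (a250 + a500 + a1000 + a2000) / 4
Sum = 0.05 + 0.14 + 0.33 + 0.56 = 1.08
NRC = 1.08 / 4 = 0.27
Rounded to nearest 0.05: 0.25

0.25


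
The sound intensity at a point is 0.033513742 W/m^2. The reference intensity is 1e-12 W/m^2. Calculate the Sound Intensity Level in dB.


Given values:
  I = 0.033513742 W/m^2
  I_ref = 1e-12 W/m^2
Formula: SIL = 10 * log10(I / I_ref)
Compute ratio: I / I_ref = 33513742000
Compute log10: log10(33513742000) = 10.525223
Multiply: SIL = 10 * 10.525223 = 105.25

105.25 dB


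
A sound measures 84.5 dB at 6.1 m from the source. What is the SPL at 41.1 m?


Given values:
  SPL1 = 84.5 dB, r1 = 6.1 m, r2 = 41.1 m
Formula: SPL2 = SPL1 - 20 * log10(r2 / r1)
Compute ratio: r2 / r1 = 41.1 / 6.1 = 6.7377
Compute log10: log10(6.7377) = 0.828512
Compute drop: 20 * 0.828512 = 16.5702
SPL2 = 84.5 - 16.5702 = 67.93

67.93 dB


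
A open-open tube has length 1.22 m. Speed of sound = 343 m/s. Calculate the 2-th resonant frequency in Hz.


Given values:
  Tube type: open-open, L = 1.22 m, c = 343 m/s, n = 2
Formula: f_n = n * c / (2 * L)
Compute 2 * L = 2 * 1.22 = 2.44
f = 2 * 343 / 2.44
f = 281.15

281.15 Hz


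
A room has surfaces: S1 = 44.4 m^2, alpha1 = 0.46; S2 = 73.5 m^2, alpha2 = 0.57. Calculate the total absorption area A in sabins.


Given surfaces:
  Surface 1: 44.4 * 0.46 = 20.424
  Surface 2: 73.5 * 0.57 = 41.895
Formula: A = sum(Si * alpha_i)
A = 20.424 + 41.895
A = 62.32

62.32 sabins


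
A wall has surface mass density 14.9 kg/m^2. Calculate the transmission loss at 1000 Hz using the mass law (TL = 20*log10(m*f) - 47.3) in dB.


Given values:
  m = 14.9 kg/m^2, f = 1000 Hz
Formula: TL = 20 * log10(m * f) - 47.3
Compute m * f = 14.9 * 1000 = 14900.0
Compute log10(14900.0) = 4.173186
Compute 20 * 4.173186 = 83.4637
TL = 83.4637 - 47.3 = 36.16

36.16 dB


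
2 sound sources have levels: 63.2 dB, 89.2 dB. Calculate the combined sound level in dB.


Formula: L_total = 10 * log10( sum(10^(Li/10)) )
  Source 1: 10^(63.2/10) = 2089296.1309
  Source 2: 10^(89.2/10) = 831763771.1027
Sum of linear values = 833853067.2336
L_total = 10 * log10(833853067.2336) = 89.21

89.21 dB


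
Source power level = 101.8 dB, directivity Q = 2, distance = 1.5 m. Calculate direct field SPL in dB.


Given values:
  Lw = 101.8 dB, Q = 2, r = 1.5 m
Formula: SPL = Lw + 10 * log10(Q / (4 * pi * r^2))
Compute 4 * pi * r^2 = 4 * pi * 1.5^2 = 28.2743
Compute Q / denom = 2 / 28.2743 = 0.07073562
Compute 10 * log10(0.07073562) = -11.5036
SPL = 101.8 + (-11.5036) = 90.3

90.3 dB


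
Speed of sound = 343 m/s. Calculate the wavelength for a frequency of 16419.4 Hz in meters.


Given values:
  c = 343 m/s, f = 16419.4 Hz
Formula: lambda = c / f
lambda = 343 / 16419.4
lambda = 0.0209

0.0209 m


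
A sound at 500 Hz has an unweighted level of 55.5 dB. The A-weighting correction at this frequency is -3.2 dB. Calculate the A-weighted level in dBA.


Given values:
  SPL = 55.5 dB
  A-weighting at 500 Hz = -3.2 dB
Formula: L_A = SPL + A_weight
L_A = 55.5 + (-3.2)
L_A = 52.3

52.3 dBA


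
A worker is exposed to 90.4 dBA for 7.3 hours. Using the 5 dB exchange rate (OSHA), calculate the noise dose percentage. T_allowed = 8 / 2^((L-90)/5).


Given values:
  L = 90.4 dBA, T = 7.3 hours
Formula: T_allowed = 8 / 2^((L - 90) / 5)
Compute exponent: (90.4 - 90) / 5 = 0.08
Compute 2^(0.08) = 1.057018
T_allowed = 8 / 1.057018 = 7.568461 hours
Dose = (T / T_allowed) * 100
Dose = (7.3 / 7.568461) * 100 = 96.45

96.45 %


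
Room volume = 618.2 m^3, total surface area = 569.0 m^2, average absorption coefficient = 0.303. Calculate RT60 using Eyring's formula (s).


Given values:
  V = 618.2 m^3, S = 569.0 m^2, alpha = 0.303
Formula: RT60 = 0.161 * V / (-S * ln(1 - alpha))
Compute ln(1 - 0.303) = ln(0.697) = -0.36097
Denominator: -569.0 * -0.36097 = 205.3919
Numerator: 0.161 * 618.2 = 99.5302
RT60 = 99.5302 / 205.3919 = 0.485

0.485 s


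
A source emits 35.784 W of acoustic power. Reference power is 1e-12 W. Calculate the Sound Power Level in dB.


Given values:
  W = 35.784 W
  W_ref = 1e-12 W
Formula: SWL = 10 * log10(W / W_ref)
Compute ratio: W / W_ref = 35784000000000
Compute log10: log10(35784000000000) = 13.553689
Multiply: SWL = 10 * 13.553689 = 135.54

135.54 dB


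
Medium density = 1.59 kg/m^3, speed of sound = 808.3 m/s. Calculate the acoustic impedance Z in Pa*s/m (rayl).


Given values:
  rho = 1.59 kg/m^3
  c = 808.3 m/s
Formula: Z = rho * c
Z = 1.59 * 808.3
Z = 1285.2

1285.2 rayl


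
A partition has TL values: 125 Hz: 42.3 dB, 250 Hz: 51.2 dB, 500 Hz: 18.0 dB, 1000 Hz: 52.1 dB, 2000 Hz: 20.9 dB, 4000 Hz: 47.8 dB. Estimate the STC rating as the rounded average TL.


Given TL values at each frequency:
  125 Hz: 42.3 dB
  250 Hz: 51.2 dB
  500 Hz: 18.0 dB
  1000 Hz: 52.1 dB
  2000 Hz: 20.9 dB
  4000 Hz: 47.8 dB
Formula: STC ~ round(average of TL values)
Sum = 42.3 + 51.2 + 18.0 + 52.1 + 20.9 + 47.8 = 232.3
Average = 232.3 / 6 = 38.72
Rounded: 39

39


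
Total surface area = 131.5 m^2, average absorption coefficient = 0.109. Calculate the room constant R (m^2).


Given values:
  S = 131.5 m^2, alpha = 0.109
Formula: R = S * alpha / (1 - alpha)
Numerator: 131.5 * 0.109 = 14.3335
Denominator: 1 - 0.109 = 0.891
R = 14.3335 / 0.891 = 16.09

16.09 m^2


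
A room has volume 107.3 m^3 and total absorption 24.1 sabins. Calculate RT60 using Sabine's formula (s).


Given values:
  V = 107.3 m^3
  A = 24.1 sabins
Formula: RT60 = 0.161 * V / A
Numerator: 0.161 * 107.3 = 17.2753
RT60 = 17.2753 / 24.1 = 0.717

0.717 s


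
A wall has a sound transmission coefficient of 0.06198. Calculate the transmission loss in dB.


Given values:
  tau = 0.06198
Formula: TL = 10 * log10(1 / tau)
Compute 1 / tau = 1 / 0.06198 = 16.1342
Compute log10(16.1342) = 1.207747
TL = 10 * 1.207747 = 12.08

12.08 dB


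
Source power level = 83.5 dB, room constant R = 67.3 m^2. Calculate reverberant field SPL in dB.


Given values:
  Lw = 83.5 dB, R = 67.3 m^2
Formula: SPL = Lw + 10 * log10(4 / R)
Compute 4 / R = 4 / 67.3 = 0.059435
Compute 10 * log10(0.059435) = -12.2596
SPL = 83.5 + (-12.2596) = 71.24

71.24 dB


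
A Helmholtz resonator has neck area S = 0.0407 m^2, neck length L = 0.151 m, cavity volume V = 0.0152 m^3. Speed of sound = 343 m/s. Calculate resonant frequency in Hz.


Given values:
  S = 0.0407 m^2, L = 0.151 m, V = 0.0152 m^3, c = 343 m/s
Formula: f = (c / (2*pi)) * sqrt(S / (V * L))
Compute V * L = 0.0152 * 0.151 = 0.0022952
Compute S / (V * L) = 0.0407 / 0.0022952 = 17.7327
Compute sqrt(17.7327) = 4.211021
Compute c / (2*pi) = 343 / 6.283185 = 54.590148
f = 54.590148 * 4.211021 = 229.88

229.88 Hz


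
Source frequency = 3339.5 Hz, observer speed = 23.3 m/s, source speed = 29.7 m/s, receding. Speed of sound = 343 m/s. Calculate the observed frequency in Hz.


Given values:
  f_s = 3339.5 Hz, v_o = 23.3 m/s, v_s = 29.7 m/s
  Direction: receding
Formula: f_o = f_s * (c - v_o) / (c + v_s)
Numerator: c - v_o = 343 - 23.3 = 319.7
Denominator: c + v_s = 343 + 29.7 = 372.7
f_o = 3339.5 * 319.7 / 372.7 = 2864.6

2864.6 Hz


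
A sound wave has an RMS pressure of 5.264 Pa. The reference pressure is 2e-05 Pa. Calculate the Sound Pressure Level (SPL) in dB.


Given values:
  p = 5.264 Pa
  p_ref = 2e-05 Pa
Formula: SPL = 20 * log10(p / p_ref)
Compute ratio: p / p_ref = 5.264 / 2e-05 = 263200
Compute log10: log10(263200) = 5.420286
Multiply: SPL = 20 * 5.420286 = 108.41

108.41 dB


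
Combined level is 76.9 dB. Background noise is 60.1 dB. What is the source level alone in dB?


Given values:
  L_total = 76.9 dB, L_bg = 60.1 dB
Formula: L_source = 10 * log10(10^(L_total/10) - 10^(L_bg/10))
Convert to linear:
  10^(76.9/10) = 48977881.9368
  10^(60.1/10) = 1023292.9923
Difference: 48977881.9368 - 1023292.9923 = 47954588.9445
L_source = 10 * log10(47954588.9445) = 76.81

76.81 dB


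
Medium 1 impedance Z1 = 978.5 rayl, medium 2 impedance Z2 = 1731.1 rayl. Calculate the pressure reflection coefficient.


Given values:
  Z1 = 978.5 rayl, Z2 = 1731.1 rayl
Formula: R = (Z2 - Z1) / (Z2 + Z1)
Numerator: Z2 - Z1 = 1731.1 - 978.5 = 752.6
Denominator: Z2 + Z1 = 1731.1 + 978.5 = 2709.6
R = 752.6 / 2709.6 = 0.2778

0.2778


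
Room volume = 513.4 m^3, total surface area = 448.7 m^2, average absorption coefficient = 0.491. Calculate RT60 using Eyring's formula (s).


Given values:
  V = 513.4 m^3, S = 448.7 m^2, alpha = 0.491
Formula: RT60 = 0.161 * V / (-S * ln(1 - alpha))
Compute ln(1 - 0.491) = ln(0.509) = -0.675307
Denominator: -448.7 * -0.675307 = 303.0103
Numerator: 0.161 * 513.4 = 82.6574
RT60 = 82.6574 / 303.0103 = 0.273

0.273 s


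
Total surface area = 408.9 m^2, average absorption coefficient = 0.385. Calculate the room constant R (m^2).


Given values:
  S = 408.9 m^2, alpha = 0.385
Formula: R = S * alpha / (1 - alpha)
Numerator: 408.9 * 0.385 = 157.4265
Denominator: 1 - 0.385 = 0.615
R = 157.4265 / 0.615 = 255.98

255.98 m^2


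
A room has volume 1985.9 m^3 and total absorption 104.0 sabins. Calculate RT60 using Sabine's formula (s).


Given values:
  V = 1985.9 m^3
  A = 104.0 sabins
Formula: RT60 = 0.161 * V / A
Numerator: 0.161 * 1985.9 = 319.7299
RT60 = 319.7299 / 104.0 = 3.074

3.074 s


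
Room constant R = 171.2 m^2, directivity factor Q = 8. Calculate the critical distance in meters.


Given values:
  R = 171.2 m^2, Q = 8
Formula: d_c = 0.141 * sqrt(Q * R)
Compute Q * R = 8 * 171.2 = 1369.6
Compute sqrt(1369.6) = 37.0081
d_c = 0.141 * 37.0081 = 5.218

5.218 m


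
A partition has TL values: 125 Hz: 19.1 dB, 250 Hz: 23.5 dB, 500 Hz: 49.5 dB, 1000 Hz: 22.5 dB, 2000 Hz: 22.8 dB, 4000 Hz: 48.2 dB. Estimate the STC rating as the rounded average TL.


Given TL values at each frequency:
  125 Hz: 19.1 dB
  250 Hz: 23.5 dB
  500 Hz: 49.5 dB
  1000 Hz: 22.5 dB
  2000 Hz: 22.8 dB
  4000 Hz: 48.2 dB
Formula: STC ~ round(average of TL values)
Sum = 19.1 + 23.5 + 49.5 + 22.5 + 22.8 + 48.2 = 185.6
Average = 185.6 / 6 = 30.93
Rounded: 31

31


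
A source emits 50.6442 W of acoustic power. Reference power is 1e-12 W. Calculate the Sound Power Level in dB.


Given values:
  W = 50.6442 W
  W_ref = 1e-12 W
Formula: SWL = 10 * log10(W / W_ref)
Compute ratio: W / W_ref = 50644200000000
Compute log10: log10(50644200000000) = 13.70453
Multiply: SWL = 10 * 13.70453 = 137.05

137.05 dB


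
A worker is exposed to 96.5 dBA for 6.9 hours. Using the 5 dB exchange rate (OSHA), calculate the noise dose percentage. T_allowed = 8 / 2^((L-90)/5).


Given values:
  L = 96.5 dBA, T = 6.9 hours
Formula: T_allowed = 8 / 2^((L - 90) / 5)
Compute exponent: (96.5 - 90) / 5 = 1.3
Compute 2^(1.3) = 2.462289
T_allowed = 8 / 2.462289 = 3.249009 hours
Dose = (T / T_allowed) * 100
Dose = (6.9 / 3.249009) * 100 = 212.37

212.37 %


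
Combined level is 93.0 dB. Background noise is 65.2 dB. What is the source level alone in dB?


Given values:
  L_total = 93.0 dB, L_bg = 65.2 dB
Formula: L_source = 10 * log10(10^(L_total/10) - 10^(L_bg/10))
Convert to linear:
  10^(93.0/10) = 1995262314.9689
  10^(65.2/10) = 3311311.2148
Difference: 1995262314.9689 - 3311311.2148 = 1991951003.7541
L_source = 10 * log10(1991951003.7541) = 92.99

92.99 dB


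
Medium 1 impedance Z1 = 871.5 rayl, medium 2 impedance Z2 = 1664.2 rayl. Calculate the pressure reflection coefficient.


Given values:
  Z1 = 871.5 rayl, Z2 = 1664.2 rayl
Formula: R = (Z2 - Z1) / (Z2 + Z1)
Numerator: Z2 - Z1 = 1664.2 - 871.5 = 792.7
Denominator: Z2 + Z1 = 1664.2 + 871.5 = 2535.7
R = 792.7 / 2535.7 = 0.3126

0.3126


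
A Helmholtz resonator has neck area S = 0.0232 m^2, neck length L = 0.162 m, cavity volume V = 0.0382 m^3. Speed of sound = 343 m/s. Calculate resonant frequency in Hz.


Given values:
  S = 0.0232 m^2, L = 0.162 m, V = 0.0382 m^3, c = 343 m/s
Formula: f = (c / (2*pi)) * sqrt(S / (V * L))
Compute V * L = 0.0382 * 0.162 = 0.0061884
Compute S / (V * L) = 0.0232 / 0.0061884 = 3.7489
Compute sqrt(3.7489) = 1.936208
Compute c / (2*pi) = 343 / 6.283185 = 54.590148
f = 54.590148 * 1.936208 = 105.7

105.7 Hz


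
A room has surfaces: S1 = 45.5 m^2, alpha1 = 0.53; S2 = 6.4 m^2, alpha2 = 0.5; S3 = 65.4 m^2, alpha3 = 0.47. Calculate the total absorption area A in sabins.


Given surfaces:
  Surface 1: 45.5 * 0.53 = 24.115
  Surface 2: 6.4 * 0.5 = 3.2
  Surface 3: 65.4 * 0.47 = 30.738
Formula: A = sum(Si * alpha_i)
A = 24.115 + 3.2 + 30.738
A = 58.05

58.05 sabins


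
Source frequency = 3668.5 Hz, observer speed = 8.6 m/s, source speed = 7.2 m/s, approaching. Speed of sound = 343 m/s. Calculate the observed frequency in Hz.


Given values:
  f_s = 3668.5 Hz, v_o = 8.6 m/s, v_s = 7.2 m/s
  Direction: approaching
Formula: f_o = f_s * (c + v_o) / (c - v_s)
Numerator: c + v_o = 343 + 8.6 = 351.6
Denominator: c - v_s = 343 - 7.2 = 335.8
f_o = 3668.5 * 351.6 / 335.8 = 3841.11

3841.11 Hz


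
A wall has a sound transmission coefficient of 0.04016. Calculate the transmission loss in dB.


Given values:
  tau = 0.04016
Formula: TL = 10 * log10(1 / tau)
Compute 1 / tau = 1 / 0.04016 = 24.9004
Compute log10(24.9004) = 1.396206
TL = 10 * 1.396206 = 13.96

13.96 dB
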